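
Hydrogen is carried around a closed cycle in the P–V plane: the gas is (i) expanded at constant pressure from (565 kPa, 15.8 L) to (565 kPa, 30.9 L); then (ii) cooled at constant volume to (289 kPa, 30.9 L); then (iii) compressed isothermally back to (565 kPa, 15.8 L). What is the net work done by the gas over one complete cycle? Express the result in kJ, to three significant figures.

W_net ≈ 2.54 kJ

Leg (i): W = PΔV = (565)(30.9 − 15.8) = 8531 J.
Leg (ii): W = 0.
Leg (iii): W = PᵢVᵢ ln(V_f/Vᵢ) = (8930) ln(15.8/30.9) = -5990 J.
W_net = 8531 − 5990 = 2542 J.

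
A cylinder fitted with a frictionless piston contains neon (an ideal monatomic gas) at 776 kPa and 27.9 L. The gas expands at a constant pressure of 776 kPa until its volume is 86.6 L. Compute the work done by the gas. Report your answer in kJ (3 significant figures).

Isobaric: W = P ΔV.
W = (776 kPa)(86.6 − 27.9 L) = (776)(58.7) = 45551 J.

W ≈ 45.6 kJ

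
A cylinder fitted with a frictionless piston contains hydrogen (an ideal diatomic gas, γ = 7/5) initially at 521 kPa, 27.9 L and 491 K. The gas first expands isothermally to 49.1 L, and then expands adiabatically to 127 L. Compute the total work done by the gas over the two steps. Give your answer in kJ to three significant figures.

W_total ≈ 19.7 kJ

Step 1 (isothermal): W = P₁V₁ ln(V₂/V₁) = (14536) ln(49.1/27.9) = 8216 J.
After step 1: P = 296 kPa, V = 49.1 L, T = 491 K.
Step 2 (adiabatic): W = (P₁V₁ − P₂V₂)/(γ−1) = (14536 − 9939)/0.4 = 11492 J.
W_total = 8216 + 11492 = 19708 J.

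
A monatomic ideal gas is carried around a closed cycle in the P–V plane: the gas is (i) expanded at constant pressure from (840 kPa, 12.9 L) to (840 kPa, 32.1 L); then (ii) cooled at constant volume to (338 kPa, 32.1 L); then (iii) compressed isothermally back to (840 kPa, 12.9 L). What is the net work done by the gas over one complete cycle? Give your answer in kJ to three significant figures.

W_net ≈ 6.24 kJ

Leg (i): W = PΔV = (840)(32.1 − 12.9) = 16128 J.
Leg (ii): W = 0.
Leg (iii): W = PᵢVᵢ ln(V_f/Vᵢ) = (10850) ln(12.9/32.1) = -9891 J.
W_net = 16128 − 9891 = 6237 J.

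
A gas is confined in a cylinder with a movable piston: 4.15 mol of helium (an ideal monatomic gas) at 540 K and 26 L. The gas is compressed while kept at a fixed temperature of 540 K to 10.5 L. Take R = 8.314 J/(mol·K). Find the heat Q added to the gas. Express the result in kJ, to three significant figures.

Isothermal ⇒ ΔU = 0, so Q = W = nRT ln(V₂/V₁).
Q = (4.15)(8.314)(540) ln(10.5/26) = 18632 × -0.9067 = -16894 J.

Q ≈ -16.9 kJ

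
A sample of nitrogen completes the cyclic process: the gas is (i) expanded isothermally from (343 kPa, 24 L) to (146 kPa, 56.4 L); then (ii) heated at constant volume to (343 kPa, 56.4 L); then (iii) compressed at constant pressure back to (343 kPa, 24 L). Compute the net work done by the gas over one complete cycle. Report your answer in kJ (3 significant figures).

Leg (i): W = PᵢVᵢ ln(V_f/Vᵢ) = (8232) ln(56.4/24) = 7034 J.
Leg (ii): W = 0.
Leg (iii): W = PΔV = (343)(24 − 56.4) = -11113 J.
W_net = 7034 − 11113 = -4080 J.

W_net ≈ -4.08 kJ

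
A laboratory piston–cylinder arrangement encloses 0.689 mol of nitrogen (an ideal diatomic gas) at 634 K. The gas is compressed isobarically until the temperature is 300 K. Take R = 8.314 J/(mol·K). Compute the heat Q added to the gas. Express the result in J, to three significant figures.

Isobaric: W = nRΔT = (0.689)(8.314)(-334) = -1913 J.
ΔU = nCᵥΔT with Cᵥ = 5R/2: ΔU = (0.689)(20.79)(-334) = -4783 J.
Q = ΔU + W = -4783 − 1913 = -6696 J.

Q ≈ -6700 J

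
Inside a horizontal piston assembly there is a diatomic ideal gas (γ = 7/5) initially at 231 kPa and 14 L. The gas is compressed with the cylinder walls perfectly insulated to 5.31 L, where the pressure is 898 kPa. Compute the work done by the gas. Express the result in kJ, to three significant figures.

W ≈ -3.84 kJ

Adiabatic: W = (P₁V₁ − P₂V₂)/(γ − 1) with γ = 7/5.
P₁V₁ = 3234 J, P₂V₂ = 4768 J.
W = (3234 − 4768) / 0.4 = -3836 J.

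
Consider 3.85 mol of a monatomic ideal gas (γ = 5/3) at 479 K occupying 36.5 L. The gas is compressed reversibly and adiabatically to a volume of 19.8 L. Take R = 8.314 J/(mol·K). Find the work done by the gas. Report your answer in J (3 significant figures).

Adiabatic: TV^(γ−1) = const with γ = 5/3.
T₂ = T₁ (V₁/V₂)^(γ−1) = 479 × (36.5/19.8)^0.667 = 479 × 1.503 = 720.1 K.
W_by = nCᵥ(T₁ − T₂) = (3.85)(12.47)(479 − 720.1) = -11578 J.

W ≈ -11600 J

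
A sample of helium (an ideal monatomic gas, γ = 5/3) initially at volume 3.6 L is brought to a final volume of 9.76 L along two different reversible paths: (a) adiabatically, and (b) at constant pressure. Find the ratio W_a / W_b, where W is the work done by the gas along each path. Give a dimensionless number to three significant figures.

Path (a) adiabatic: W = P₁V₁(1 − (V₁/V₂)^(γ−1))/(γ−1) → W_a/(P₁V₁) = 0.7285.
Path (b) isobaric: W = P₁(V₂ − V₁) → W_b/(P₁V₁) = 1.711.
W_a / W_b = 0.7285 / 1.711 = 0.4258.

W_a / W_b ≈ 0.426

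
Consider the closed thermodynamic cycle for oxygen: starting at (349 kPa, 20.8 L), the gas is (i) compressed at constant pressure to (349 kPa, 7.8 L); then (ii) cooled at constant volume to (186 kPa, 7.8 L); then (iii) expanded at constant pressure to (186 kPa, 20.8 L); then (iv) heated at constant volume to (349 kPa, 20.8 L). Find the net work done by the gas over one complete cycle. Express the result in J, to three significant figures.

Constant-volume legs do no work.
W(i) = (349)(7.8 − 20.8) = -4537 J; W(iii) = (186)(20.8 − 7.8) = 2418 J.
W_net = -4537 + 2418 = -2119 J (the counter-clockwise enclosed area).

W_net ≈ -2120 J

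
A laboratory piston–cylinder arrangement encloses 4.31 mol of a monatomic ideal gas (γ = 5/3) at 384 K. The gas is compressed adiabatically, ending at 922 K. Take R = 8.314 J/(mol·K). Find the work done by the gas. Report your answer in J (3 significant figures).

Adiabatic ⇒ Q = 0, so W_by = −ΔU = nCᵥ(T₁ − T₂).
Cᵥ = 3R/2 = 12.47 J/(mol·K).
W = (4.31)(12.47)(384 − 922) = -28918 J.

W ≈ -28900 J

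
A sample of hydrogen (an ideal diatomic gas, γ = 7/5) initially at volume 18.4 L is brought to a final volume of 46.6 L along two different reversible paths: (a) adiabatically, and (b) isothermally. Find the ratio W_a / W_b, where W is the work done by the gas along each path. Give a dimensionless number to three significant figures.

W_a / W_b ≈ 0.835

Path (a) adiabatic: W = P₁V₁(1 − (V₁/V₂)^(γ−1))/(γ−1) → W_a/(P₁V₁) = 0.7761.
Path (b) isothermal: W = P₁V₁ ln(V₂/V₁) → W_b/(P₁V₁) = 0.9292.
W_a / W_b = 0.7761 / 0.9292 = 0.8352.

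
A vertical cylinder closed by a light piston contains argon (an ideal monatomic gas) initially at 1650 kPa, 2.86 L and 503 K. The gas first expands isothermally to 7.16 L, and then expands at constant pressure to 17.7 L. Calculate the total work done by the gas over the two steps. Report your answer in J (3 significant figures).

W_total ≈ 11300 J

Step 1 (isothermal): W = P₁V₁ ln(V₂/V₁) = (4719) ln(7.16/2.86) = 4331 J.
After step 1: P = 659.1 kPa, V = 7.16 L, T = 503 K.
Step 2 (isobaric): W = PΔV = (659.1 kPa)(17.7 − 7.16 L) = 6947 J.
W_total = 4331 + 6947 = 11277 J.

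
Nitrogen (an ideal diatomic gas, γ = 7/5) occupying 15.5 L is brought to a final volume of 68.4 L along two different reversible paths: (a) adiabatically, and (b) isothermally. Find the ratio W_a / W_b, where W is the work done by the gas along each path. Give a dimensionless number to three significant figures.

W_a / W_b ≈ 0.754

Path (a) adiabatic: W = P₁V₁(1 − (V₁/V₂)^(γ−1))/(γ−1) → W_a/(P₁V₁) = 1.119.
Path (b) isothermal: W = P₁V₁ ln(V₂/V₁) → W_b/(P₁V₁) = 1.485.
W_a / W_b = 1.119 / 1.485 = 0.7541.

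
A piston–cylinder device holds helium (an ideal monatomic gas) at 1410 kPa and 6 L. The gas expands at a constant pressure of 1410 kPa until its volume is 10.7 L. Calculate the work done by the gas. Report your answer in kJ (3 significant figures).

Isobaric: W = P ΔV.
W = (1410 kPa)(10.7 − 6 L) = (1410)(4.7) = 6627 J.

W ≈ 6.63 kJ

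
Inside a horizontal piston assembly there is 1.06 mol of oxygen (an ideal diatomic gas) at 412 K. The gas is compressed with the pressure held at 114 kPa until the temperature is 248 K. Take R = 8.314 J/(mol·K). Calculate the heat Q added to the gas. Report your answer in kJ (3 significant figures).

Isobaric: W = nRΔT = (1.06)(8.314)(-164) = -1445 J.
ΔU = nCᵥΔT with Cᵥ = 5R/2: ΔU = (1.06)(20.79)(-164) = -3613 J.
Q = ΔU + W = -3613 − 1445 = -5059 J.

Q ≈ -5.06 kJ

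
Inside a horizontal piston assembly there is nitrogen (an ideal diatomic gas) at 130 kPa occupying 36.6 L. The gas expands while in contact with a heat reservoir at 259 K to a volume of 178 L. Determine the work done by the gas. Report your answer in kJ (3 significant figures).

W ≈ 7.53 kJ

Isothermal: W = nRT ln(V₂/V₁) = P₁V₁ ln(V₂/V₁).
P₁V₁ = (130 kPa)(36.6 L) = 4758 J.
W = 4758 × ln(178/36.6) = 4758 × 1.582
W_by_gas = 7526 J.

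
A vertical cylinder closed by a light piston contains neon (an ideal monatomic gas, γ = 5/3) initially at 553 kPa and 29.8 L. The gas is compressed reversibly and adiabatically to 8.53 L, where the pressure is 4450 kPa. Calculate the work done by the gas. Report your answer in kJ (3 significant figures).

Adiabatic: W = (P₁V₁ − P₂V₂)/(γ − 1) with γ = 5/3.
P₁V₁ = 16479 J, P₂V₂ = 37958 J.
W = (16479 − 37958) / 0.6667 = -32219 J.

W ≈ -32.2 kJ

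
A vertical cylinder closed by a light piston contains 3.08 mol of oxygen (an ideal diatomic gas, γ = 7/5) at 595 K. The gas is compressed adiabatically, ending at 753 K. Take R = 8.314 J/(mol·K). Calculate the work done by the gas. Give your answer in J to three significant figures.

Adiabatic ⇒ Q = 0, so W_by = −ΔU = nCᵥ(T₁ − T₂).
Cᵥ = 5R/2 = 20.79 J/(mol·K).
W = (3.08)(20.79)(595 − 753) = -10115 J.

W ≈ -10100 J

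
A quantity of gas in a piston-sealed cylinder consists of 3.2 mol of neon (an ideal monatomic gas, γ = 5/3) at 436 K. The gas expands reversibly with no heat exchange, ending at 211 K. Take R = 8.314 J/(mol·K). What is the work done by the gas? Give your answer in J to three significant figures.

Adiabatic ⇒ Q = 0, so W_by = −ΔU = nCᵥ(T₁ − T₂).
Cᵥ = 3R/2 = 12.47 J/(mol·K).
W = (3.2)(12.47)(436 − 211) = 8979 J.

W ≈ 8980 J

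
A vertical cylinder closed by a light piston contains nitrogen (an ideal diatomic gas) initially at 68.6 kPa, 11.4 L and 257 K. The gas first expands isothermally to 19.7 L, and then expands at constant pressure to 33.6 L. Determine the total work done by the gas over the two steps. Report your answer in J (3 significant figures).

Step 1 (isothermal): W = P₁V₁ ln(V₂/V₁) = (782) ln(19.7/11.4) = 427.8 J.
After step 1: P = 39.7 kPa, V = 19.7 L, T = 257 K.
Step 2 (isobaric): W = PΔV = (39.7 kPa)(33.6 − 19.7 L) = 551.8 J.
W_total = 427.8 + 551.8 = 979.6 J.

W_total ≈ 980 J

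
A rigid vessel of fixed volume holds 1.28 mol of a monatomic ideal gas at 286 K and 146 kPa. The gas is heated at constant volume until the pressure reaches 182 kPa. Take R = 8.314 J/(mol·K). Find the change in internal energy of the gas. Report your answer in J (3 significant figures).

ΔU ≈ 1130 J

Constant volume ⇒ W = 0, so Q = ΔU = nCᵥΔT with Cᵥ = 3R/2 = 12.47 J/(mol·K).
At constant V, T₂/T₁ = P₂/P₁ ⇒ ΔT = T₁(P₂/P₁ − 1) = 286·(182/146 − 1) = 70.52 K.
ΔU = (1.28)(12.47)(70.52) = 1126 J.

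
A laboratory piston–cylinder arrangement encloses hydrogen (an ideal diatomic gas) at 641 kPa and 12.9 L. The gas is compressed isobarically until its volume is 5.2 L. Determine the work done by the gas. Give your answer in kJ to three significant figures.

Isobaric: W = P ΔV.
W = (641 kPa)(5.2 − 12.9 L) = (641)(-7.7) = -4936 J.

W ≈ -4.94 kJ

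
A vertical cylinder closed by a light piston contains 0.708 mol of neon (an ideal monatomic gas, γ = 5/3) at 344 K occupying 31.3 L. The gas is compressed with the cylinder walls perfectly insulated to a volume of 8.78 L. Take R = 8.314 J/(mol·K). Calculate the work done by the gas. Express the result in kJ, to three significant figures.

Adiabatic: TV^(γ−1) = const with γ = 5/3.
T₂ = T₁ (V₁/V₂)^(γ−1) = 344 × (31.3/8.78)^0.667 = 344 × 2.334 = 802.8 K.
W_by = nCᵥ(T₁ − T₂) = (0.708)(12.47)(344 − 802.8) = -4051 J.

W ≈ -4.05 kJ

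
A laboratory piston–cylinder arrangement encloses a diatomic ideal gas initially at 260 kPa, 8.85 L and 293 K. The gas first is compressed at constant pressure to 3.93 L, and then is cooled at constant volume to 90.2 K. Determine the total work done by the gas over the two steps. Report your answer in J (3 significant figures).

Step 1 (isobaric): W = PΔV = (260 kPa)(3.93 − 8.85 L) = -1279 J.
Step 2 (isochoric): W = 0 (constant volume).
W_total = -1279 + 0 = -1279 J.

W_total ≈ -1280 J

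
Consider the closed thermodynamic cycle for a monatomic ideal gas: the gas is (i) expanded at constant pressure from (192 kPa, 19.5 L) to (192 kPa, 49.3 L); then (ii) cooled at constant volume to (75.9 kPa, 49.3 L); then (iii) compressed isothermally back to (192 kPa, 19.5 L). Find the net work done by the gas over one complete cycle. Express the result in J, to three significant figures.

W_net ≈ 2250 J

Leg (i): W = PΔV = (192)(49.3 − 19.5) = 5722 J.
Leg (ii): W = 0.
Leg (iii): W = PᵢVᵢ ln(V_f/Vᵢ) = (3742) ln(19.5/49.3) = -3471 J.
W_net = 5722 − 3471 = 2251 J.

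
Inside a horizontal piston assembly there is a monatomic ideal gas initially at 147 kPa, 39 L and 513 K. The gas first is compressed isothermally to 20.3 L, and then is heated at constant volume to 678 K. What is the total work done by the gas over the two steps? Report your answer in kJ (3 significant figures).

W_total ≈ -3.74 kJ

Step 1 (isothermal): W = P₁V₁ ln(V₂/V₁) = (5733) ln(20.3/39) = -3743 J.
Step 2 (isochoric): W = 0 (constant volume).
W_total = -3743 + 0 = -3743 J.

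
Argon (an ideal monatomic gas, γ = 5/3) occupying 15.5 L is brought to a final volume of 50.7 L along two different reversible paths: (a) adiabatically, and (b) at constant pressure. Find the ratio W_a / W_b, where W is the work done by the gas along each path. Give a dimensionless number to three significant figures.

W_a / W_b ≈ 0.361

Path (a) adiabatic: W = P₁V₁(1 − (V₁/V₂)^(γ−1))/(γ−1) → W_a/(P₁V₁) = 0.8193.
Path (b) isobaric: W = P₁(V₂ − V₁) → W_b/(P₁V₁) = 2.271.
W_a / W_b = 0.8193 / 2.271 = 0.3608.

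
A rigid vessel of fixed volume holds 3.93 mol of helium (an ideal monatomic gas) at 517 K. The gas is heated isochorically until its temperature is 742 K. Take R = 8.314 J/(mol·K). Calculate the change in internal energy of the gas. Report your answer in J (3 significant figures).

ΔU ≈ 11000 J

Constant volume ⇒ W = 0, so Q = ΔU = nCᵥΔT with Cᵥ = 3R/2 = 12.47 J/(mol·K).
ΔU = (3.93)(12.47)(742 − 517) = 11027 J.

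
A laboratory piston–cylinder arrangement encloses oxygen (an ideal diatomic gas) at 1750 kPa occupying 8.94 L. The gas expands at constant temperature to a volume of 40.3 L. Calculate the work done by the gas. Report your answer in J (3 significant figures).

Isothermal: W = nRT ln(V₂/V₁) = P₁V₁ ln(V₂/V₁).
P₁V₁ = (1750 kPa)(8.94 L) = 15645 J.
W = 15645 × ln(40.3/8.94) = 15645 × 1.506
W_by_gas = 23558 J.

W ≈ 23600 J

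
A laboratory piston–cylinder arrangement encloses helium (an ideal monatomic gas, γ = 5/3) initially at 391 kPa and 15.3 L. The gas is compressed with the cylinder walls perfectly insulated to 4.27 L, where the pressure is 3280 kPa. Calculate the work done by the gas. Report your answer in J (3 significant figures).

Adiabatic: W = (P₁V₁ − P₂V₂)/(γ − 1) with γ = 5/3.
P₁V₁ = 5982 J, P₂V₂ = 14006 J.
W = (5982 − 14006) / 0.6667 = -12035 J.

W ≈ -12000 J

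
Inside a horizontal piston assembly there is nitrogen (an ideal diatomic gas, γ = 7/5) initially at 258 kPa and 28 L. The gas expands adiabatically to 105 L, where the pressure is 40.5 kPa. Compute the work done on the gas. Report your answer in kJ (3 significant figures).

W ≈ -7.43 kJ

Adiabatic: W = (P₁V₁ − P₂V₂)/(γ − 1) with γ = 7/5.
P₁V₁ = 7224 J, P₂V₂ = 4252 J.
W = (7224 − 4252) / 0.4 = 7429 J.
Work on gas = −W_by = -7429 J.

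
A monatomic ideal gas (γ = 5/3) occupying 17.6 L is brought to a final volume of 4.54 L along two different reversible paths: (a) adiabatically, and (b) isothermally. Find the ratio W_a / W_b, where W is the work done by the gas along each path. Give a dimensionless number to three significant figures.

Path (a) adiabatic: W = P₁V₁(1 − (V₁/V₂)^(γ−1))/(γ−1) → W_a/(P₁V₁) = -2.202.
Path (b) isothermal: W = P₁V₁ ln(V₂/V₁) → W_b/(P₁V₁) = -1.355.
W_a / W_b = -2.202 / -1.355 = 1.625.

W_a / W_b ≈ 1.62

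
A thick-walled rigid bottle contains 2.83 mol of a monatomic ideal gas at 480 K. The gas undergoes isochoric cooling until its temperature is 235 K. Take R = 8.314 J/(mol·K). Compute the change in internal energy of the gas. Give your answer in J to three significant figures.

Constant volume ⇒ W = 0, so Q = ΔU = nCᵥΔT with Cᵥ = 3R/2 = 12.47 J/(mol·K).
ΔU = (2.83)(12.47)(235 − 480) = -8647 J.

ΔU ≈ -8650 J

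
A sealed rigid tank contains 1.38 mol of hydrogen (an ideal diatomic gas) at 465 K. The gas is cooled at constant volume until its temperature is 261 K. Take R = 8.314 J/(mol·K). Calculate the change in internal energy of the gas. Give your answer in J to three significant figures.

Constant volume ⇒ W = 0, so Q = ΔU = nCᵥΔT with Cᵥ = 5R/2 = 20.79 J/(mol·K).
ΔU = (1.38)(20.79)(261 − 465) = -5851 J.

ΔU ≈ -5850 J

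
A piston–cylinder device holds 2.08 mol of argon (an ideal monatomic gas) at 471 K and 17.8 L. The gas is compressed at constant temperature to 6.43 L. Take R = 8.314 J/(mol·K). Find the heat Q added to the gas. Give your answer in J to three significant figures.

Q ≈ -8290 J

Isothermal ⇒ ΔU = 0, so Q = W = nRT ln(V₂/V₁).
Q = (2.08)(8.314)(471) ln(6.43/17.8) = 8145 × -1.018 = -8293 J.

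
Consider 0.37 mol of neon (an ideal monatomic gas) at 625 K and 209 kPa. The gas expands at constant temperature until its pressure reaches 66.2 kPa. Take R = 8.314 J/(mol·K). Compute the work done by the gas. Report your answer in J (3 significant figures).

Isothermal process: W = nRT ln(V₂/V₁) = nRT ln(P₁/P₂).
W = (0.37)(8.314)(625) × ln(209/66.2)
  = 1923 × ln(3.157) = 1923 × 1.15
W_by_gas = 2210 J.

W ≈ 2210 J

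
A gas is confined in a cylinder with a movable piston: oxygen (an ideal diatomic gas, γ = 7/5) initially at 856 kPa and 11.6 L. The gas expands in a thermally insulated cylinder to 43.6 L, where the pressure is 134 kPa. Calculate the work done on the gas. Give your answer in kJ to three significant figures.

Adiabatic: W = (P₁V₁ − P₂V₂)/(γ − 1) with γ = 7/5.
P₁V₁ = 9930 J, P₂V₂ = 5842 J.
W = (9930 − 5842) / 0.4 = 10218 J.
Work on gas = −W_by = -10218 J.

W ≈ -10.2 kJ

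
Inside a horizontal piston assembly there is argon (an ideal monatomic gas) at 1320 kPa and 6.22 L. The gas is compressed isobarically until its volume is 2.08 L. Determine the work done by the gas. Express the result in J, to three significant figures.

W ≈ -5460 J

Isobaric: W = P ΔV.
W = (1320 kPa)(2.08 − 6.22 L) = (1320)(-4.14) = -5465 J.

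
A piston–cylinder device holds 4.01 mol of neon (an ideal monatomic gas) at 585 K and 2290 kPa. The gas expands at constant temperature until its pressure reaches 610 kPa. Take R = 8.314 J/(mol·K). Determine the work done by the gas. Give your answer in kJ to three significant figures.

W ≈ 25.8 kJ

Isothermal process: W = nRT ln(V₂/V₁) = nRT ln(P₁/P₂).
W = (4.01)(8.314)(585) × ln(2290/610)
  = 19503 × ln(3.754) = 19503 × 1.323
W_by_gas = 25800 J.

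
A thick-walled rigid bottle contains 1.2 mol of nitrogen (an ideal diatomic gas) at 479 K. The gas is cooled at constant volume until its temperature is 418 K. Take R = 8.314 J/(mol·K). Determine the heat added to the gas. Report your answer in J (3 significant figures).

Q ≈ -1520 J

Constant volume ⇒ W = 0, so Q = ΔU = nCᵥΔT with Cᵥ = 5R/2 = 20.79 J/(mol·K).
ΔU = (1.2)(20.79)(418 − 479) = -1521 J.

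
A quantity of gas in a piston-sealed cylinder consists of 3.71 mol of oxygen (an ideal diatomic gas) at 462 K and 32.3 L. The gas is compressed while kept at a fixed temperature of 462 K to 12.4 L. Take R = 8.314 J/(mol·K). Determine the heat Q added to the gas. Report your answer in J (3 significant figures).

Isothermal ⇒ ΔU = 0, so Q = W = nRT ln(V₂/V₁).
Q = (3.71)(8.314)(462) ln(12.4/32.3) = 14250 × -0.9574 = -13643 J.

Q ≈ -13600 J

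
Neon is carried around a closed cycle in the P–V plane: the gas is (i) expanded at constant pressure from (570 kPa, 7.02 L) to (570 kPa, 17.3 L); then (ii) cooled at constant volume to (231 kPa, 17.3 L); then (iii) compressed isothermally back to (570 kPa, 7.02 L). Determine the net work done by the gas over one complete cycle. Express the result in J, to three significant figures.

W_net ≈ 2260 J

Leg (i): W = PΔV = (570)(17.3 − 7.02) = 5860 J.
Leg (ii): W = 0.
Leg (iii): W = PᵢVᵢ ln(V_f/Vᵢ) = (3996) ln(7.02/17.3) = -3604 J.
W_net = 5860 − 3604 = 2255 J.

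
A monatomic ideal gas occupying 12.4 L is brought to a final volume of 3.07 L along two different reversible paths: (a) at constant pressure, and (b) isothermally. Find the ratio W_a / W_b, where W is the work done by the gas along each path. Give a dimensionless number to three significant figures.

Path (a) isobaric: W = P₁(V₂ − V₁) → W_a/(P₁V₁) = -0.7524.
Path (b) isothermal: W = P₁V₁ ln(V₂/V₁) → W_b/(P₁V₁) = -1.396.
W_a / W_b = -0.7524 / -1.396 = 0.539.

W_a / W_b ≈ 0.539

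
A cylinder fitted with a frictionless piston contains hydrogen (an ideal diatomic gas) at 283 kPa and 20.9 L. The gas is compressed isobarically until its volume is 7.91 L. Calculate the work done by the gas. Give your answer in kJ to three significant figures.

Isobaric: W = P ΔV.
W = (283 kPa)(7.91 − 20.9 L) = (283)(-12.99) = -3676 J.

W ≈ -3.68 kJ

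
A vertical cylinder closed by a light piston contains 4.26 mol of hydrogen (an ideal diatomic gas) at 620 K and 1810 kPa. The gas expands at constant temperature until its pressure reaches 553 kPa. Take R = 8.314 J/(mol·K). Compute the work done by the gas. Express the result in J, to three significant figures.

Isothermal process: W = nRT ln(V₂/V₁) = nRT ln(P₁/P₂).
W = (4.26)(8.314)(620) × ln(1810/553)
  = 21959 × ln(3.273) = 21959 × 1.186
W_by_gas = 26037 J.

W ≈ 26000 J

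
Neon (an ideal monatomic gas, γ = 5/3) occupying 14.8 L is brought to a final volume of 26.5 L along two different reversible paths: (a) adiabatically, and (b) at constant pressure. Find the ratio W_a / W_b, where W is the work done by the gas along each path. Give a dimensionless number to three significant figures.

Path (a) adiabatic: W = P₁V₁(1 − (V₁/V₂)^(γ−1))/(γ−1) → W_a/(P₁V₁) = 0.4827.
Path (b) isobaric: W = P₁(V₂ − V₁) → W_b/(P₁V₁) = 0.7905.
W_a / W_b = 0.4827 / 0.7905 = 0.6106.

W_a / W_b ≈ 0.611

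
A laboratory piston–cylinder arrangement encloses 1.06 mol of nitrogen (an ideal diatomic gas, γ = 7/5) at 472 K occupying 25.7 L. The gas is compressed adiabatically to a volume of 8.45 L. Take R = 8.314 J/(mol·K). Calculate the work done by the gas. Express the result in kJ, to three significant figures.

Adiabatic: TV^(γ−1) = const with γ = 7/5.
T₂ = T₁ (V₁/V₂)^(γ−1) = 472 × (25.7/8.45)^0.4 = 472 × 1.56 = 736.5 K.
W_by = nCᵥ(T₁ − T₂) = (1.06)(20.79)(472 − 736.5) = -5827 J.

W ≈ -5.83 kJ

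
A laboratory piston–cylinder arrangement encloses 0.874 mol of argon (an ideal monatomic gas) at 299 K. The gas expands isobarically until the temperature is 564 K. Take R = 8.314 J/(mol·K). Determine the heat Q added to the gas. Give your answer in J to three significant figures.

Isobaric: W = nRΔT = (0.874)(8.314)(265) = 1926 J.
ΔU = nCᵥΔT with Cᵥ = 3R/2: ΔU = (0.874)(12.47)(265) = 2888 J.
Q = ΔU + W = 2888 + 1926 = 4814 J.

Q ≈ 4810 J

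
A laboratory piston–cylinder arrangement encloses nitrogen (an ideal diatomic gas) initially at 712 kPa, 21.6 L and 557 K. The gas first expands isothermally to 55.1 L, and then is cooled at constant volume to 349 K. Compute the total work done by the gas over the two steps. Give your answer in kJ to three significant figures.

W_total ≈ 14.4 kJ

Step 1 (isothermal): W = P₁V₁ ln(V₂/V₁) = (15379) ln(55.1/21.6) = 14402 J.
Step 2 (isochoric): W = 0 (constant volume).
W_total = 14402 + 0 = 14402 J.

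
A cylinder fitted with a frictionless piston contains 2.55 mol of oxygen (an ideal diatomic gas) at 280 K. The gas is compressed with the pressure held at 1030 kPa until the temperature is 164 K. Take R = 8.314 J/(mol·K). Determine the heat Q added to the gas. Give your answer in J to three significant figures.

Q ≈ -8610 J

Isobaric: W = nRΔT = (2.55)(8.314)(-116) = -2459 J.
ΔU = nCᵥΔT with Cᵥ = 5R/2: ΔU = (2.55)(20.79)(-116) = -6148 J.
Q = ΔU + W = -6148 − 2459 = -8607 J.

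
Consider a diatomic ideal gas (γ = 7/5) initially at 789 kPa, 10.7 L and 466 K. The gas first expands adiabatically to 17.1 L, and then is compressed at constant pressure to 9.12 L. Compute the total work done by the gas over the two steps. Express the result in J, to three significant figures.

Step 1 (adiabatic): W = (P₁V₁ − P₂V₂)/(γ−1) = (8442 − 6999)/0.4 = 3609 J.
After step 1: P = 409.3 kPa, V = 17.1 L, T = 386.3 K.
Step 2 (isobaric): W = PΔV = (409.3 kPa)(9.12 − 17.1 L) = -3266 J.
W_total = 3609 − 3266 = 343 J.

W_total ≈ 343 J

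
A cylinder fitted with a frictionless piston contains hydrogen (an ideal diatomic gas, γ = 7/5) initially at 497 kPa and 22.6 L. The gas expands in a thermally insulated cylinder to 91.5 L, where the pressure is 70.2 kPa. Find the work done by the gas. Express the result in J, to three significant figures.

W ≈ 12000 J

Adiabatic: W = (P₁V₁ − P₂V₂)/(γ − 1) with γ = 7/5.
P₁V₁ = 11232 J, P₂V₂ = 6423 J.
W = (11232 − 6423) / 0.4 = 12022 J.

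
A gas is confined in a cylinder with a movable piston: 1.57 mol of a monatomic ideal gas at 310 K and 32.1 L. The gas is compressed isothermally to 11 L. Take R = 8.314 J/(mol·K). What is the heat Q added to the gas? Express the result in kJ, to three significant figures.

Q ≈ -4.33 kJ

Isothermal ⇒ ΔU = 0, so Q = W = nRT ln(V₂/V₁).
Q = (1.57)(8.314)(310) ln(11/32.1) = 4046 × -1.071 = -4334 J.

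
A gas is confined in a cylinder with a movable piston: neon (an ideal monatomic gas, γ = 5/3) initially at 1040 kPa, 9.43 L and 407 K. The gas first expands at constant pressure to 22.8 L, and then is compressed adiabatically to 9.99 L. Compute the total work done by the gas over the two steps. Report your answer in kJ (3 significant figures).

Step 1 (isobaric): W = PΔV = (1040 kPa)(22.8 − 9.43 L) = 13905 J.
After step 1: P = 1040 kPa, V = 22.8 L, T = 984.1 K.
Step 2 (adiabatic): W = (P₁V₁ − P₂V₂)/(γ−1) = (23712 − 41104)/0.667 = -26088 J.
W_total = 13905 − 26088 = -12183 J.

W_total ≈ -12.2 kJ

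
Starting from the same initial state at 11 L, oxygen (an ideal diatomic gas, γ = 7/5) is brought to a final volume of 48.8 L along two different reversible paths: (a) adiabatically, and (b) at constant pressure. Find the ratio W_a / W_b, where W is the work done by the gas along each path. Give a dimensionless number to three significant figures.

Path (a) adiabatic: W = P₁V₁(1 − (V₁/V₂)^(γ−1))/(γ−1) → W_a/(P₁V₁) = 1.122.
Path (b) isobaric: W = P₁(V₂ − V₁) → W_b/(P₁V₁) = 3.436.
W_a / W_b = 1.122 / 3.436 = 0.3266.

W_a / W_b ≈ 0.327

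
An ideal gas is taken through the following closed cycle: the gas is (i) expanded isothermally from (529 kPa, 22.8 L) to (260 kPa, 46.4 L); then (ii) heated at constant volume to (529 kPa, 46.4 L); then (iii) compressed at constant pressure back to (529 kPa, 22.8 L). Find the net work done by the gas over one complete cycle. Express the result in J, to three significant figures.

Leg (i): W = PᵢVᵢ ln(V_f/Vᵢ) = (12061) ln(46.4/22.8) = 8570 J.
Leg (ii): W = 0.
Leg (iii): W = PΔV = (529)(22.8 − 46.4) = -12484 J.
W_net = 8570 − 12484 = -3914 J.

W_net ≈ -3910 J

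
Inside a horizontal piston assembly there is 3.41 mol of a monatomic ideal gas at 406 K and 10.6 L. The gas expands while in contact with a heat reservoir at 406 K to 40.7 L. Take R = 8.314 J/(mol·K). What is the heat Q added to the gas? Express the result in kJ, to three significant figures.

Q ≈ 15.5 kJ

Isothermal ⇒ ΔU = 0, so Q = W = nRT ln(V₂/V₁).
Q = (3.41)(8.314)(406) ln(40.7/10.6) = 11510 × 1.345 = 15486 J.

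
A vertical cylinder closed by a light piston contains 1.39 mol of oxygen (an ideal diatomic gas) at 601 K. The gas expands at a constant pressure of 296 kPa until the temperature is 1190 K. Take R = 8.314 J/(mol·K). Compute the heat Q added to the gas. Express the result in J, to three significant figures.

Q ≈ 23800 J

Isobaric: W = nRΔT = (1.39)(8.314)(589) = 6807 J.
ΔU = nCᵥΔT with Cᵥ = 5R/2: ΔU = (1.39)(20.79)(589) = 17017 J.
Q = ΔU + W = 17017 + 6807 = 23824 J.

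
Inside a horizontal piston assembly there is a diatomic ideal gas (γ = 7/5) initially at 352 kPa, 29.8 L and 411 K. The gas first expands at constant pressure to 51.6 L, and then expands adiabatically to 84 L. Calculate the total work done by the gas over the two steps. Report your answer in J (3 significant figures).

W_total ≈ 15700 J

Step 1 (isobaric): W = PΔV = (352 kPa)(51.6 − 29.8 L) = 7674 J.
After step 1: P = 352 kPa, V = 51.6 L, T = 711.7 K.
Step 2 (adiabatic): W = (P₁V₁ − P₂V₂)/(γ−1) = (18163 − 14947)/0.4 = 8042 J.
W_total = 7674 + 8042 = 15715 J.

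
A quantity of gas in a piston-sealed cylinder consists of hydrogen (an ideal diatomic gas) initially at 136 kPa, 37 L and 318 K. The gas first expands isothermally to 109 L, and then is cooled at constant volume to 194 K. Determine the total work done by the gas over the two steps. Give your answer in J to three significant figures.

W_total ≈ 5440 J

Step 1 (isothermal): W = P₁V₁ ln(V₂/V₁) = (5032) ln(109/37) = 5437 J.
Step 2 (isochoric): W = 0 (constant volume).
W_total = 5437 + 0 = 5437 J.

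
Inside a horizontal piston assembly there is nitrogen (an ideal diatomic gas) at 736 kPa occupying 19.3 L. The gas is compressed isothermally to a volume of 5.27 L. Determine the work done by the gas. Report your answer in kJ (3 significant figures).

W ≈ -18.4 kJ

Isothermal: W = nRT ln(V₂/V₁) = P₁V₁ ln(V₂/V₁).
P₁V₁ = (736 kPa)(19.3 L) = 14205 J.
W = 14205 × ln(5.27/19.3) = 14205 × -1.298
W_by_gas = -18439 J.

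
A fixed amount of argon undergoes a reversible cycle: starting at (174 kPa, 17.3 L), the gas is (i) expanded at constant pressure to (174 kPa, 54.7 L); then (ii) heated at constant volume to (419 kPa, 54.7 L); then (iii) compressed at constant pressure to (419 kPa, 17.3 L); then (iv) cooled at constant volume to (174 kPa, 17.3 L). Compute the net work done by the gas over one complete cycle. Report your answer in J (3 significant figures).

Constant-volume legs do no work.
W(i) = (174)(54.7 − 17.3) = 6508 J; W(iii) = (419)(17.3 − 54.7) = -15671 J.
W_net = 6508 − 15671 = -9163 J (the counter-clockwise enclosed area).

W_net ≈ -9160 J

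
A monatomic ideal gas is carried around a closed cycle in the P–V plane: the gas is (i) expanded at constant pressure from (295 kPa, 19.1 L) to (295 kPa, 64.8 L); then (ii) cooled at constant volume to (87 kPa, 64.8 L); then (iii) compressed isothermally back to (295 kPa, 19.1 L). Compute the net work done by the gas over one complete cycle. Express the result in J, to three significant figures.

W_net ≈ 6590 J

Leg (i): W = PΔV = (295)(64.8 − 19.1) = 13481 J.
Leg (ii): W = 0.
Leg (iii): W = PᵢVᵢ ln(V_f/Vᵢ) = (5638) ln(19.1/64.8) = -6887 J.
W_net = 13481 − 6887 = 6595 J.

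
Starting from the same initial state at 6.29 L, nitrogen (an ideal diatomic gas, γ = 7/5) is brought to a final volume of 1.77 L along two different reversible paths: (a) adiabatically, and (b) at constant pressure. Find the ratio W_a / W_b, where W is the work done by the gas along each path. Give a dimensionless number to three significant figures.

Path (a) adiabatic: W = P₁V₁(1 − (V₁/V₂)^(γ−1))/(γ−1) → W_a/(P₁V₁) = -1.652.
Path (b) isobaric: W = P₁(V₂ − V₁) → W_b/(P₁V₁) = -0.7186.
W_a / W_b = -1.652 / -0.7186 = 2.298.

W_a / W_b ≈ 2.30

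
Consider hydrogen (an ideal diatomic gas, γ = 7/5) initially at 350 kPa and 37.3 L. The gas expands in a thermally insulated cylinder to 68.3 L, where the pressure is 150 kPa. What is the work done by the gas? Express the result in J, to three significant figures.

W ≈ 7020 J

Adiabatic: W = (P₁V₁ − P₂V₂)/(γ − 1) with γ = 7/5.
P₁V₁ = 13055 J, P₂V₂ = 10245 J.
W = (13055 − 10245) / 0.4 = 7025 J.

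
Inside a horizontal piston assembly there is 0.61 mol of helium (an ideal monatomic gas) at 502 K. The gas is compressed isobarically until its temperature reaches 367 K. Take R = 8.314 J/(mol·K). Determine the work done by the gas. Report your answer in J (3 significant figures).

W ≈ -685 J

Isobaric: W = P ΔV = nR ΔT.
W = (0.61)(8.314)(367 − 502) = -684.7 J.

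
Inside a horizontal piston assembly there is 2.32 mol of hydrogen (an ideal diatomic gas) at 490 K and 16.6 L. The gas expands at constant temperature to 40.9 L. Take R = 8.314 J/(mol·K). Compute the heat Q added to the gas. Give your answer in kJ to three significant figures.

Isothermal ⇒ ΔU = 0, so Q = W = nRT ln(V₂/V₁).
Q = (2.32)(8.314)(490) ln(40.9/16.6) = 9451 × 0.9017 = 8523 J.

Q ≈ 8.52 kJ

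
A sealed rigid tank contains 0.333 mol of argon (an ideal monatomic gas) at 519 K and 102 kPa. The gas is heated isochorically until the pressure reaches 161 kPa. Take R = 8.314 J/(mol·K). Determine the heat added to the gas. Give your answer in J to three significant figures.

Q ≈ 1250 J

Constant volume ⇒ W = 0, so Q = ΔU = nCᵥΔT with Cᵥ = 3R/2 = 12.47 J/(mol·K).
At constant V, T₂/T₁ = P₂/P₁ ⇒ ΔT = T₁(P₂/P₁ − 1) = 519·(161/102 − 1) = 300.2 K.
ΔU = (0.333)(12.47)(300.2) = 1247 J.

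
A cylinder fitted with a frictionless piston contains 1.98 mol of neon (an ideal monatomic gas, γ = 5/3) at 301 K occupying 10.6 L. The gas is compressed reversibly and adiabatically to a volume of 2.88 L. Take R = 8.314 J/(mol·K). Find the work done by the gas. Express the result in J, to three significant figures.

W ≈ -10300 J

Adiabatic: TV^(γ−1) = const with γ = 5/3.
T₂ = T₁ (V₁/V₂)^(γ−1) = 301 × (10.6/2.88)^0.667 = 301 × 2.384 = 717.5 K.
W_by = nCᵥ(T₁ − T₂) = (1.98)(12.47)(301 − 717.5) = -10285 J.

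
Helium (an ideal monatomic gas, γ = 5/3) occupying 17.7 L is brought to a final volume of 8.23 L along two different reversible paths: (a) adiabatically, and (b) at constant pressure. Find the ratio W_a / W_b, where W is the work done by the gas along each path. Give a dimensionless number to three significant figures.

Path (a) adiabatic: W = P₁V₁(1 − (V₁/V₂)^(γ−1))/(γ−1) → W_a/(P₁V₁) = -0.9992.
Path (b) isobaric: W = P₁(V₂ − V₁) → W_b/(P₁V₁) = -0.535.
W_a / W_b = -0.9992 / -0.535 = 1.868.

W_a / W_b ≈ 1.87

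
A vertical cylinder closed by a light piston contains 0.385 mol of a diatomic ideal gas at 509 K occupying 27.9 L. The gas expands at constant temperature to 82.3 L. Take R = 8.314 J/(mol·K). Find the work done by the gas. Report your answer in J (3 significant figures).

W ≈ 1760 J

Isothermal: W = nRT ln(V₂/V₁).
W = (0.385)(8.314)(509) × ln(82.3/27.9)
  = 1629 × 1.082
W_by_gas = 1762 J.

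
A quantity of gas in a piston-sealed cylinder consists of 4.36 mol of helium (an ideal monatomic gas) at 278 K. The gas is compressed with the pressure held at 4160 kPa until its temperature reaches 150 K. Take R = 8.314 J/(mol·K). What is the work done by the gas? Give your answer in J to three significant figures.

Isobaric: W = P ΔV = nR ΔT.
W = (4.36)(8.314)(150 − 278) = -4640 J.

W ≈ -4640 J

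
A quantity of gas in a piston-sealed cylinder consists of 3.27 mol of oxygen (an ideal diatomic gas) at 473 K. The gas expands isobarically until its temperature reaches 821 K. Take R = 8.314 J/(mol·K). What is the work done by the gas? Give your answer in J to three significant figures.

Isobaric: W = P ΔV = nR ΔT.
W = (3.27)(8.314)(821 − 473) = 9461 J.

W ≈ 9460 J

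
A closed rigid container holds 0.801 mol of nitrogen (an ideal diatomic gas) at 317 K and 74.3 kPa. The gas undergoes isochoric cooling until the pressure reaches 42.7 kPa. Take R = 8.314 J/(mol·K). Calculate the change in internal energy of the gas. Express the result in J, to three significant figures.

Constant volume ⇒ W = 0, so Q = ΔU = nCᵥΔT with Cᵥ = 5R/2 = 20.79 J/(mol·K).
At constant V, T₂/T₁ = P₂/P₁ ⇒ ΔT = T₁(P₂/P₁ − 1) = 317·(42.7/74.3 − 1) = -134.8 K.
ΔU = (0.801)(20.79)(-134.8) = -2245 J.

ΔU ≈ -2240 J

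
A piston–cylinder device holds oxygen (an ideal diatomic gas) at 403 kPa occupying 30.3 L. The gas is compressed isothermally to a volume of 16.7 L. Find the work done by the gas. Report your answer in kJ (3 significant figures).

Isothermal: W = nRT ln(V₂/V₁) = P₁V₁ ln(V₂/V₁).
P₁V₁ = (403 kPa)(30.3 L) = 12211 J.
W = 12211 × ln(16.7/30.3) = 12211 × -0.5957
W_by_gas = -7275 J.

W ≈ -7.27 kJ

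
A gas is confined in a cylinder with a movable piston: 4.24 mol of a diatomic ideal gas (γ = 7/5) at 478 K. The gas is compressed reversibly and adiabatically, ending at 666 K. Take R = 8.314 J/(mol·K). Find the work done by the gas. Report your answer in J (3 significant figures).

W ≈ -16600 J

Adiabatic ⇒ Q = 0, so W_by = −ΔU = nCᵥ(T₁ − T₂).
Cᵥ = 5R/2 = 20.79 J/(mol·K).
W = (4.24)(20.79)(478 − 666) = -16568 J.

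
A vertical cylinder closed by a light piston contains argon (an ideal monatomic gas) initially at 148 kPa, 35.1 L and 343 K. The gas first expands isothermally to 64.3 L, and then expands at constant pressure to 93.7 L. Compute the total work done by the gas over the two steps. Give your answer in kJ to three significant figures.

W_total ≈ 5.52 kJ

Step 1 (isothermal): W = P₁V₁ ln(V₂/V₁) = (5195) ln(64.3/35.1) = 3145 J.
After step 1: P = 80.79 kPa, V = 64.3 L, T = 343 K.
Step 2 (isobaric): W = PΔV = (80.79 kPa)(93.7 − 64.3 L) = 2375 J.
W_total = 3145 + 2375 = 5520 J.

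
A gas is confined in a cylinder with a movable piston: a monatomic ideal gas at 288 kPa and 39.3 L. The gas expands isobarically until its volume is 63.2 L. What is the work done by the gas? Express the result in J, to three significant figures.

Isobaric: W = P ΔV.
W = (288 kPa)(63.2 − 39.3 L) = (288)(23.9) = 6883 J.

W ≈ 6880 J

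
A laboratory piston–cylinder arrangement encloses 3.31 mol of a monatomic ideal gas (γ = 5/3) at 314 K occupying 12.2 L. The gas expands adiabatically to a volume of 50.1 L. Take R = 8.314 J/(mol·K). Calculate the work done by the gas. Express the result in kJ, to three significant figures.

W ≈ 7.91 kJ

Adiabatic: TV^(γ−1) = const with γ = 5/3.
T₂ = T₁ (V₁/V₂)^(γ−1) = 314 × (12.2/50.1)^0.667 = 314 × 0.39 = 122.4 K.
W_by = nCᵥ(T₁ − T₂) = (3.31)(12.47)(314 − 122.4) = 7907 J.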